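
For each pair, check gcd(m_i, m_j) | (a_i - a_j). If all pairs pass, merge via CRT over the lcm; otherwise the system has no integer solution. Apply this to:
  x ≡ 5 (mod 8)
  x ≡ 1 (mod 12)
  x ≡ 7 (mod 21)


Moduli 8, 12, 21 are not pairwise coprime, so CRT works modulo lcm(m_i) when all pairwise compatibility conditions hold.
Pairwise compatibility: gcd(m_i, m_j) must divide a_i - a_j for every pair.
Merge one congruence at a time:
  Start: x ≡ 5 (mod 8).
  Combine with x ≡ 1 (mod 12): gcd(8, 12) = 4; 1 - 5 = -4, which IS divisible by 4, so compatible.
    Write x = 5 + 8·t and substitute into x ≡ 1 (mod 12): 8·t ≡ 1 − 5 = -4 (mod 12).
    Divide the congruence (and modulus) by g = 4: 2·t ≡ -1 (mod 3).
    Reduce coefficients mod 3: 2·t ≡ 2 (mod 3).
    The inverse of 2 mod 3 is 2 (since 2·2 = 4 = 1·3 + 1), so t ≡ 2·2 = 4 ≡ 1 (mod 3).
    Then x = 5 + 8·1 = 13, valid modulo lcm(8, 12) = 24: x ≡ 13 (mod 24).
  Combine with x ≡ 7 (mod 21): gcd(24, 21) = 3; 7 - 13 = -6, which IS divisible by 3, so compatible.
    Write x = 13 + 24·t and substitute into x ≡ 7 (mod 21): 24·t ≡ 7 − 13 = -6 (mod 21).
    Divide the congruence (and modulus) by g = 3: 8·t ≡ -2 (mod 7).
    Reduce coefficients mod 7: 1·t ≡ 5 (mod 7).
    So t ≡ 5 (mod 7).
    Then x = 13 + 24·5 = 133, valid modulo lcm(24, 21) = 168: x ≡ 133 (mod 168).
Verify: 133 mod 8 = 5, 133 mod 12 = 1, 133 mod 21 = 7.

x ≡ 133 (mod 168).


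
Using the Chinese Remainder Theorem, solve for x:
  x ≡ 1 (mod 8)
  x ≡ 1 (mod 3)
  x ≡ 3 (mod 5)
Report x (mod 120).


Moduli 8, 3, 5 are pairwise coprime; by CRT there is a unique solution modulo M = 8 · 3 · 5 = 120.
Solve pairwise, accumulating the modulus:
  Start with x ≡ 1 (mod 8).
  Combine with x ≡ 1 (mod 3): since gcd(8, 3) = 1, we get a unique residue mod 24.
    Write x = 1 + 8·t and substitute into x ≡ 1 (mod 3): 8·t ≡ 1 − 1 = 0 (mod 3).
    Reduce coefficients mod 3: 2·t ≡ 0 (mod 3).
    The inverse of 2 mod 3 is 2 (since 2·2 = 4 = 1·3 + 1), so t ≡ 2·0 = 0 ≡ 0 (mod 3).
    Then x = 1 + 8·0 = 1, valid modulo lcm(8, 3) = 24: x ≡ 1 (mod 24).
  Combine with x ≡ 3 (mod 5): since gcd(24, 5) = 1, we get a unique residue mod 120.
    Write x = 1 + 24·t and substitute into x ≡ 3 (mod 5): 24·t ≡ 3 − 1 = 2 (mod 5).
    Reduce coefficients mod 5: 4·t ≡ 2 (mod 5).
    The inverse of 4 mod 5 is 4 (since 4·4 = 16 = 3·5 + 1), so t ≡ 4·2 = 8 ≡ 3 (mod 5).
    Then x = 1 + 24·3 = 73, valid modulo lcm(24, 5) = 120: x ≡ 73 (mod 120).
Verify: 73 mod 8 = 1 ✓, 73 mod 3 = 1 ✓, 73 mod 5 = 3 ✓.

x ≡ 73 (mod 120).


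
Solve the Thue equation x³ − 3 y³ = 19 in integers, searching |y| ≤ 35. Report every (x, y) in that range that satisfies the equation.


The equation is x³ - 3y³ = 19. For fixed y, x³ = 3·y³ + 19, so a solution requires the RHS to be a perfect cube.
Strategy: iterate y from -35 to 35, compute RHS = 3·y³ + 19, and check whether it is a (positive or negative) perfect cube.
Check small values of y:
  y = 0: RHS = 19 is not a perfect cube.
  y = 1: RHS = 22 is not a perfect cube.
  y = -1: RHS = 16 is not a perfect cube.
  y = 2: RHS = 43 is not a perfect cube.
  y = -2: RHS = -5 is not a perfect cube.
  y = 3: RHS = 100 is not a perfect cube.
  y = -3: RHS = -62 is not a perfect cube.
Continuing the search up to |y| = 35 finds no solutions either.
No (x, y) in the scanned range satisfies the equation.

No integer solutions with |y| ≤ 35.


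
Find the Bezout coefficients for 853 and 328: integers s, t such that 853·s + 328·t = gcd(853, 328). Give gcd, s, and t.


Euclidean algorithm on (853, 328) — divide until remainder is 0:
  853 = 2 · 328 + 197
  328 = 1 · 197 + 131
  197 = 1 · 131 + 66
  131 = 1 · 66 + 65
  66 = 1 · 65 + 1
  65 = 65 · 1 + 0
gcd(853, 328) = 1.
Track Bezout coefficients alongside the remainders: start with r₀ = 853 = a·1 + b·0 (s = 1, t = 0) and r₁ = 328 = a·0 + b·1 (s = 0, t = 1); each new remainder r_{k+1} = r_{k-1} − q_k·r_k inherits s_{k+1} = s_{k-1} − q_k·s_k, t_{k+1} = t_{k-1} − q_k·t_k, so r_k = a·s_k + b·t_k at every step:
  q = 2: r = 197, s = 1 − 2·0 = 1, t = 0 − 2·1 = -2  (check: 853·1 + 328·(-2) = 197)
  q = 1: r = 131, s = 0 − 1·1 = -1, t = 1 − 1·(-2) = 3  (check: 853·(-1) + 328·3 = 131)
  q = 1: r = 66, s = 1 − 1·(-1) = 2, t = -2 − 1·3 = -5  (check: 853·2 + 328·(-5) = 66)
  q = 1: r = 65, s = -1 − 1·2 = -3, t = 3 − 1·(-5) = 8  (check: 853·(-3) + 328·8 = 65)
  q = 1: r = 1, s = 2 − 1·(-3) = 5, t = -5 − 1·8 = -13  (check: 853·5 + 328·(-13) = 1)
The row with r = 1 (the gcd) gives the Bezout coefficients s = 5, t = -13.
Result: 853 · (5) + 328 · (-13) = 1.

gcd(853, 328) = 1; s = 5, t = -13 (check: 853·5 + 328·(-13) = 1).


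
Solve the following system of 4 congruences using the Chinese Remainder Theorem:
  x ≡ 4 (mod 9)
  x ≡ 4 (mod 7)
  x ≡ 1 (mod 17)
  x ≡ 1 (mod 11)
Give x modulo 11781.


Product of moduli M = 9 · 7 · 17 · 11 = 11781.
Merge one congruence at a time:
  Start: x ≡ 4 (mod 9).
  Combine with x ≡ 4 (mod 7); new modulus lcm = 63.
    Write x = 4 + 9·t and substitute into x ≡ 4 (mod 7): 9·t ≡ 4 − 4 = 0 (mod 7).
    Reduce coefficients mod 7: 2·t ≡ 0 (mod 7).
    The inverse of 2 mod 7 is 4 (since 2·4 = 8 = 1·7 + 1), so t ≡ 4·0 = 0 ≡ 0 (mod 7).
    Then x = 4 + 9·0 = 4, valid modulo lcm(9, 7) = 63: x ≡ 4 (mod 63).
  Combine with x ≡ 1 (mod 17); new modulus lcm = 1071.
    Write x = 4 + 63·t and substitute into x ≡ 1 (mod 17): 63·t ≡ 1 − 4 = -3 (mod 17).
    Reduce coefficients mod 17: 12·t ≡ 14 (mod 17).
    The inverse of 12 mod 17 is 10 (since 12·10 = 120 = 7·17 + 1), so t ≡ 10·14 = 140 ≡ 4 (mod 17).
    Then x = 4 + 63·4 = 256, valid modulo lcm(63, 17) = 1071: x ≡ 256 (mod 1071).
  Combine with x ≡ 1 (mod 11); new modulus lcm = 11781.
    Write x = 256 + 1071·t and substitute into x ≡ 1 (mod 11): 1071·t ≡ 1 − 256 = -255 (mod 11).
    Reduce coefficients mod 11: 4·t ≡ 9 (mod 11).
    The inverse of 4 mod 11 is 3 (since 4·3 = 12 = 1·11 + 1), so t ≡ 3·9 = 27 ≡ 5 (mod 11).
    Then x = 256 + 1071·5 = 5611, valid modulo lcm(1071, 11) = 11781: x ≡ 5611 (mod 11781).
Verify against each original: 5611 mod 9 = 4, 5611 mod 7 = 4, 5611 mod 17 = 1, 5611 mod 11 = 1.

x ≡ 5611 (mod 11781).


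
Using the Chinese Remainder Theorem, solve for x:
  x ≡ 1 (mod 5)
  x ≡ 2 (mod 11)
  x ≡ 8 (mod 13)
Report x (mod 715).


Moduli 5, 11, 13 are pairwise coprime; by CRT there is a unique solution modulo M = 5 · 11 · 13 = 715.
Solve pairwise, accumulating the modulus:
  Start with x ≡ 1 (mod 5).
  Combine with x ≡ 2 (mod 11): since gcd(5, 11) = 1, we get a unique residue mod 55.
    Write x = 1 + 5·t and substitute into x ≡ 2 (mod 11): 5·t ≡ 2 − 1 = 1 (mod 11).
    The inverse of 5 mod 11 is 9 (since 5·9 = 45 = 4·11 + 1), so t ≡ 9·1 = 9 ≡ 9 (mod 11).
    Then x = 1 + 5·9 = 46, valid modulo lcm(5, 11) = 55: x ≡ 46 (mod 55).
  Combine with x ≡ 8 (mod 13): since gcd(55, 13) = 1, we get a unique residue mod 715.
    Write x = 46 + 55·t and substitute into x ≡ 8 (mod 13): 55·t ≡ 8 − 46 = -38 (mod 13).
    Reduce coefficients mod 13: 3·t ≡ 1 (mod 13).
    The inverse of 3 mod 13 is 9 (since 3·9 = 27 = 2·13 + 1), so t ≡ 9·1 = 9 ≡ 9 (mod 13).
    Then x = 46 + 55·9 = 541, valid modulo lcm(55, 13) = 715: x ≡ 541 (mod 715).
Verify: 541 mod 5 = 1 ✓, 541 mod 11 = 2 ✓, 541 mod 13 = 8 ✓.

x ≡ 541 (mod 715).


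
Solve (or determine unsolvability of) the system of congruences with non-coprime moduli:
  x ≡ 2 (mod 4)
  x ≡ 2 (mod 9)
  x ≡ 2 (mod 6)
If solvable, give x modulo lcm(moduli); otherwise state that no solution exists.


Moduli 4, 9, 6 are not pairwise coprime, so CRT works modulo lcm(m_i) when all pairwise compatibility conditions hold.
Pairwise compatibility: gcd(m_i, m_j) must divide a_i - a_j for every pair.
Merge one congruence at a time:
  Start: x ≡ 2 (mod 4).
  Combine with x ≡ 2 (mod 9): gcd(4, 9) = 1; 2 - 2 = 0, which IS divisible by 1, so compatible.
    Write x = 2 + 4·t and substitute into x ≡ 2 (mod 9): 4·t ≡ 2 − 2 = 0 (mod 9).
    The inverse of 4 mod 9 is 7 (since 4·7 = 28 = 3·9 + 1), so t ≡ 7·0 = 0 ≡ 0 (mod 9).
    Then x = 2 + 4·0 = 2, valid modulo lcm(4, 9) = 36: x ≡ 2 (mod 36).
  Combine with x ≡ 2 (mod 6): gcd(36, 6) = 6; 2 - 2 = 0, which IS divisible by 6, so compatible.
    Write x = 2 + 36·t and substitute into x ≡ 2 (mod 6): 36·t ≡ 2 − 2 = 0 (mod 6).
    Divide the congruence (and modulus) by g = 6: 6·t ≡ 0 (mod 1).
    Modulo 1 every t works; take t = 0.
    Then x = 2 + 36·0 = 2, valid modulo lcm(36, 6) = 36: x ≡ 2 (mod 36).
Verify: 2 mod 4 = 2, 2 mod 9 = 2, 2 mod 6 = 2.

x ≡ 2 (mod 36).


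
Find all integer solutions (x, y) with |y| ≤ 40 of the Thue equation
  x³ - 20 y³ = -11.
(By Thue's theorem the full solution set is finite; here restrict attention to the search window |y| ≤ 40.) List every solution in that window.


The equation is x³ - 20y³ = -11. For fixed y, x³ = 20·y³ − 11, so a solution requires the RHS to be a perfect cube.
Strategy: iterate y from -40 to 40, compute RHS = 20·y³ − 11, and check whether it is a (positive or negative) perfect cube.
Check small values of y:
  y = 0: RHS = -11 is not a perfect cube.
  y = 1: RHS = 9 is not a perfect cube.
  y = -1: RHS = -31 is not a perfect cube.
  y = 2: RHS = 149 is not a perfect cube.
  y = -2: RHS = -171 is not a perfect cube.
  y = 3: RHS = 529 is not a perfect cube.
  y = -3: RHS = -551 is not a perfect cube.
Continuing the search up to |y| = 40 finds no solutions either.
No (x, y) in the scanned range satisfies the equation.

No integer solutions with |y| ≤ 40.


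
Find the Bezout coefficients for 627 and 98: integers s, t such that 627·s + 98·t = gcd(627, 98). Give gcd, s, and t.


Euclidean algorithm on (627, 98) — divide until remainder is 0:
  627 = 6 · 98 + 39
  98 = 2 · 39 + 20
  39 = 1 · 20 + 19
  20 = 1 · 19 + 1
  19 = 19 · 1 + 0
gcd(627, 98) = 1.
Track Bezout coefficients alongside the remainders: start with r₀ = 627 = a·1 + b·0 (s = 1, t = 0) and r₁ = 98 = a·0 + b·1 (s = 0, t = 1); each new remainder r_{k+1} = r_{k-1} − q_k·r_k inherits s_{k+1} = s_{k-1} − q_k·s_k, t_{k+1} = t_{k-1} − q_k·t_k, so r_k = a·s_k + b·t_k at every step:
  q = 6: r = 39, s = 1 − 6·0 = 1, t = 0 − 6·1 = -6  (check: 627·1 + 98·(-6) = 39)
  q = 2: r = 20, s = 0 − 2·1 = -2, t = 1 − 2·(-6) = 13  (check: 627·(-2) + 98·13 = 20)
  q = 1: r = 19, s = 1 − 1·(-2) = 3, t = -6 − 1·13 = -19  (check: 627·3 + 98·(-19) = 19)
  q = 1: r = 1, s = -2 − 1·3 = -5, t = 13 − 1·(-19) = 32  (check: 627·(-5) + 98·32 = 1)
The row with r = 1 (the gcd) gives the Bezout coefficients s = -5, t = 32.
Result: 627 · (-5) + 98 · (32) = 1.

gcd(627, 98) = 1; s = -5, t = 32 (check: 627·(-5) + 98·32 = 1).


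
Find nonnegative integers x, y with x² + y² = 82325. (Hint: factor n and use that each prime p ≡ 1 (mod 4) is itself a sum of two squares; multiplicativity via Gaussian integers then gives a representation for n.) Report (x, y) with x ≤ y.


Step 1: Factor n = 82325 = 5^2 · 37 · 89.
Step 2: Check the mod-4 condition on each prime factor: 5 ≡ 1 (mod 4), exponent 2; 37 ≡ 1 (mod 4), exponent 1; 89 ≡ 1 (mod 4), exponent 1.
All primes ≡ 3 (mod 4) appear to even exponent (or don't appear), so by the two-squares theorem n IS expressible as a sum of two squares.
Step 3: Build a representation. Group n = k² · m with k = 5 and m = 37 · 89 = 3293 (a product of primes ≡ 1 (mod 4)); a representation of m scales to one of n via (k·x)² + (k·y)² = k²(x² + y²). Each prime p ≡ 1 (mod 4) is itself a sum of two squares; find a² by testing p − a² for a perfect square:
  37: 37 − 1² = 36 = 6² ⇒ 37 = 1² + 6².
  89: 89 − 1² = 88, 89 − 2² = 85, 89 − 3² = 80, 89 − 4² = 73, 89 − 5² = 64 = 8² ⇒ 89 = 5² + 8².
  Combine using the Brahmagupta–Fibonacci identity (a² + b²)(c² + d²) = (ac − bd)² + (ad + bc)² = (ac + bd)² + (ad − bc)²:
  37 · 89 = 3293: from (1² + 6²)(5² + 8²), take (1·5 − 6·8, 1·8 + 6·5) = (5 − 48, 8 + 30) = (-43, 38); dropping signs (only squares matter) gives (43, 38); check 43² + 38² = 1849 + 1444 = 3293 ✓.
  Scale by k = 5: (5·43, 5·38) = (215, 190).
Step 4: Order so x ≤ y and verify: 190² + 215² = 36100 + 46225 = 82325 = n. ✓

n = 82325 = 190² + 215² (one valid representation with x ≤ y).


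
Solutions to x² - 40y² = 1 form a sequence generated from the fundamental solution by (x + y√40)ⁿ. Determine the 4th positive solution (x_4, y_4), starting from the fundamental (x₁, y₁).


Step 1: Find the fundamental solution (x₁, y₁) of x² - 40y² = 1.
  Expand √40 as a continued fraction. a₀ = ⌊√40⌋ = 6; iterate m_{k+1} = d_k·a_k − m_k, d_{k+1} = (40 − m_{k+1}²)/d_k, a_{k+1} = ⌊(a₀ + m_{k+1})/d_{k+1}⌋ (starting m₀ = 0, d₀ = 1), with convergents p_k = a_k·p_{k-1} + p_{k-2}, q_k = a_k·q_{k-1} + q_{k-2} (p₋₁ = 1, q₋₁ = 0):
  k = 0: a₀ = 6; p₀/q₀ = 6/1; p₀² − 40·q₀² = 36 − 40 = -4.
  k = 1: m = 6, d = 4, a = ⌊(6 + 6)/4⌋ = 3; p/q = (3·6 + 1)/(3·1 + 0) = 19/3; p² − 40·q² = 361 − 360 = 1.
  The first convergent with p² − 40·q² = 1 gives the fundamental solution (x₁, y₁) = (19, 3).
Step 2: Apply the recurrence (x_{n+1}, y_{n+1}) = (x₁x_n + 40y₁y_n, x₁y_n + y₁x_n) repeatedly.
  From (x_1, y_1) = (19, 3): x_2 = 19·19 + 40·3·3 = 721; y_2 = 19·3 + 3·19 = 114.
  From (x_2, y_2) = (721, 114): x_3 = 19·721 + 40·3·114 = 27379; y_3 = 19·114 + 3·721 = 4329.
  From (x_3, y_3) = (27379, 4329): x_4 = 19·27379 + 40·3·4329 = 1039681; y_4 = 19·4329 + 3·27379 = 164388.
Step 3: Verify x_4² - 40·y_4² = 1080936581761 - 1080936581760 = 1 (should be 1). ✓

(x_1, y_1) = (19, 3); (x_4, y_4) = (1039681, 164388).


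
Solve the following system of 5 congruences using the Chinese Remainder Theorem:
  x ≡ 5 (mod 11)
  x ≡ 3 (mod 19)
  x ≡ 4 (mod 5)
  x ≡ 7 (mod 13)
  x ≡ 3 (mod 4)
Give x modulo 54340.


Product of moduli M = 11 · 19 · 5 · 13 · 4 = 54340.
Merge one congruence at a time:
  Start: x ≡ 5 (mod 11).
  Combine with x ≡ 3 (mod 19); new modulus lcm = 209.
    Write x = 5 + 11·t and substitute into x ≡ 3 (mod 19): 11·t ≡ 3 − 5 = -2 (mod 19).
    Reduce coefficients mod 19: 11·t ≡ 17 (mod 19).
    The inverse of 11 mod 19 is 7 (since 11·7 = 77 = 4·19 + 1), so t ≡ 7·17 = 119 ≡ 5 (mod 19).
    Then x = 5 + 11·5 = 60, valid modulo lcm(11, 19) = 209: x ≡ 60 (mod 209).
  Combine with x ≡ 4 (mod 5); new modulus lcm = 1045.
    Write x = 60 + 209·t and substitute into x ≡ 4 (mod 5): 209·t ≡ 4 − 60 = -56 (mod 5).
    Reduce coefficients mod 5: 4·t ≡ 4 (mod 5).
    The inverse of 4 mod 5 is 4 (since 4·4 = 16 = 3·5 + 1), so t ≡ 4·4 = 16 ≡ 1 (mod 5).
    Then x = 60 + 209·1 = 269, valid modulo lcm(209, 5) = 1045: x ≡ 269 (mod 1045).
  Combine with x ≡ 7 (mod 13); new modulus lcm = 13585.
    Write x = 269 + 1045·t and substitute into x ≡ 7 (mod 13): 1045·t ≡ 7 − 269 = -262 (mod 13).
    Reduce coefficients mod 13: 5·t ≡ 11 (mod 13).
    The inverse of 5 mod 13 is 8 (since 5·8 = 40 = 3·13 + 1), so t ≡ 8·11 = 88 ≡ 10 (mod 13).
    Then x = 269 + 1045·10 = 10719, valid modulo lcm(1045, 13) = 13585: x ≡ 10719 (mod 13585).
  Combine with x ≡ 3 (mod 4); new modulus lcm = 54340.
    Write x = 10719 + 13585·t and substitute into x ≡ 3 (mod 4): 13585·t ≡ 3 − 10719 = -10716 (mod 4).
    Reduce coefficients mod 4: 1·t ≡ 0 (mod 4).
    So t ≡ 0 (mod 4).
    Then x = 10719 + 13585·0 = 10719, valid modulo lcm(13585, 4) = 54340: x ≡ 10719 (mod 54340).
Verify against each original: 10719 mod 11 = 5, 10719 mod 19 = 3, 10719 mod 5 = 4, 10719 mod 13 = 7, 10719 mod 4 = 3.

x ≡ 10719 (mod 54340).


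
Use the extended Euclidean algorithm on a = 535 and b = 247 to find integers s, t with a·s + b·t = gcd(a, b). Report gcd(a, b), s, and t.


Euclidean algorithm on (535, 247) — divide until remainder is 0:
  535 = 2 · 247 + 41
  247 = 6 · 41 + 1
  41 = 41 · 1 + 0
gcd(535, 247) = 1.
Track Bezout coefficients alongside the remainders: start with r₀ = 535 = a·1 + b·0 (s = 1, t = 0) and r₁ = 247 = a·0 + b·1 (s = 0, t = 1); each new remainder r_{k+1} = r_{k-1} − q_k·r_k inherits s_{k+1} = s_{k-1} − q_k·s_k, t_{k+1} = t_{k-1} − q_k·t_k, so r_k = a·s_k + b·t_k at every step:
  q = 2: r = 41, s = 1 − 2·0 = 1, t = 0 − 2·1 = -2  (check: 535·1 + 247·(-2) = 41)
  q = 6: r = 1, s = 0 − 6·1 = -6, t = 1 − 6·(-2) = 13  (check: 535·(-6) + 247·13 = 1)
The row with r = 1 (the gcd) gives the Bezout coefficients s = -6, t = 13.
Result: 535 · (-6) + 247 · (13) = 1.

gcd(535, 247) = 1; s = -6, t = 13 (check: 535·(-6) + 247·13 = 1).


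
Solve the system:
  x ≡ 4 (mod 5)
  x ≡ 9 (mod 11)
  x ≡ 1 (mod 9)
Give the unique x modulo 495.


Moduli 5, 11, 9 are pairwise coprime; by CRT there is a unique solution modulo M = 5 · 11 · 9 = 495.
Solve pairwise, accumulating the modulus:
  Start with x ≡ 4 (mod 5).
  Combine with x ≡ 9 (mod 11): since gcd(5, 11) = 1, we get a unique residue mod 55.
    Write x = 4 + 5·t and substitute into x ≡ 9 (mod 11): 5·t ≡ 9 − 4 = 5 (mod 11).
    The inverse of 5 mod 11 is 9 (since 5·9 = 45 = 4·11 + 1), so t ≡ 9·5 = 45 ≡ 1 (mod 11).
    Then x = 4 + 5·1 = 9, valid modulo lcm(5, 11) = 55: x ≡ 9 (mod 55).
  Combine with x ≡ 1 (mod 9): since gcd(55, 9) = 1, we get a unique residue mod 495.
    Write x = 9 + 55·t and substitute into x ≡ 1 (mod 9): 55·t ≡ 1 − 9 = -8 (mod 9).
    Reduce coefficients mod 9: 1·t ≡ 1 (mod 9).
    So t ≡ 1 (mod 9).
    Then x = 9 + 55·1 = 64, valid modulo lcm(55, 9) = 495: x ≡ 64 (mod 495).
Verify: 64 mod 5 = 4 ✓, 64 mod 11 = 9 ✓, 64 mod 9 = 1 ✓.

x ≡ 64 (mod 495).


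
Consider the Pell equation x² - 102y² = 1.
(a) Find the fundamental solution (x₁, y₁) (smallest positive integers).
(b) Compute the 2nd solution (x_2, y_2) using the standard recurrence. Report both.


Step 1: Find the fundamental solution (x₁, y₁) of x² - 102y² = 1.
  Expand √102 as a continued fraction. a₀ = ⌊√102⌋ = 10; iterate m_{k+1} = d_k·a_k − m_k, d_{k+1} = (102 − m_{k+1}²)/d_k, a_{k+1} = ⌊(a₀ + m_{k+1})/d_{k+1}⌋ (starting m₀ = 0, d₀ = 1), with convergents p_k = a_k·p_{k-1} + p_{k-2}, q_k = a_k·q_{k-1} + q_{k-2} (p₋₁ = 1, q₋₁ = 0):
  k = 0: a₀ = 10; p₀/q₀ = 10/1; p₀² − 102·q₀² = 100 − 102 = -2.
  k = 1: m = 10, d = 2, a = ⌊(10 + 10)/2⌋ = 10; p/q = (10·10 + 1)/(10·1 + 0) = 101/10; p² − 102·q² = 10201 − 10200 = 1.
  The first convergent with p² − 102·q² = 1 gives the fundamental solution (x₁, y₁) = (101, 10).
Step 2: Apply the recurrence (x_{n+1}, y_{n+1}) = (x₁x_n + 102y₁y_n, x₁y_n + y₁x_n) repeatedly.
  From (x_1, y_1) = (101, 10): x_2 = 101·101 + 102·10·10 = 20401; y_2 = 101·10 + 10·101 = 2020.
Step 3: Verify x_2² - 102·y_2² = 416200801 - 416200800 = 1 (should be 1). ✓

(x_1, y_1) = (101, 10); (x_2, y_2) = (20401, 2020).


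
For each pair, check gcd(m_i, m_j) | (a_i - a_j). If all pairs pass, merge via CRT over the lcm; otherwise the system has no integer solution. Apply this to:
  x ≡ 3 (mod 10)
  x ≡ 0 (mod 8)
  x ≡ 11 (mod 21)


Moduli 10, 8, 21 are not pairwise coprime, so CRT works modulo lcm(m_i) when all pairwise compatibility conditions hold.
Pairwise compatibility: gcd(m_i, m_j) must divide a_i - a_j for every pair.
Merge one congruence at a time:
  Start: x ≡ 3 (mod 10).
  Combine with x ≡ 0 (mod 8): gcd(10, 8) = 2, and 0 - 3 = -3 is NOT divisible by 2.
    ⇒ system is inconsistent (no integer solution).

No solution (the system is inconsistent).


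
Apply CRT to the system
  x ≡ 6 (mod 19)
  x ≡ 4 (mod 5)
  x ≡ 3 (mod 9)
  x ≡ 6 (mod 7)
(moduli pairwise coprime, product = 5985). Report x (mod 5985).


Product of moduli M = 19 · 5 · 9 · 7 = 5985.
Merge one congruence at a time:
  Start: x ≡ 6 (mod 19).
  Combine with x ≡ 4 (mod 5); new modulus lcm = 95.
    Write x = 6 + 19·t and substitute into x ≡ 4 (mod 5): 19·t ≡ 4 − 6 = -2 (mod 5).
    Reduce coefficients mod 5: 4·t ≡ 3 (mod 5).
    The inverse of 4 mod 5 is 4 (since 4·4 = 16 = 3·5 + 1), so t ≡ 4·3 = 12 ≡ 2 (mod 5).
    Then x = 6 + 19·2 = 44, valid modulo lcm(19, 5) = 95: x ≡ 44 (mod 95).
  Combine with x ≡ 3 (mod 9); new modulus lcm = 855.
    Write x = 44 + 95·t and substitute into x ≡ 3 (mod 9): 95·t ≡ 3 − 44 = -41 (mod 9).
    Reduce coefficients mod 9: 5·t ≡ 4 (mod 9).
    The inverse of 5 mod 9 is 2 (since 5·2 = 10 = 1·9 + 1), so t ≡ 2·4 = 8 ≡ 8 (mod 9).
    Then x = 44 + 95·8 = 804, valid modulo lcm(95, 9) = 855: x ≡ 804 (mod 855).
  Combine with x ≡ 6 (mod 7); new modulus lcm = 5985.
    Write x = 804 + 855·t and substitute into x ≡ 6 (mod 7): 855·t ≡ 6 − 804 = -798 (mod 7).
    Reduce coefficients mod 7: 1·t ≡ 0 (mod 7).
    So t ≡ 0 (mod 7).
    Then x = 804 + 855·0 = 804, valid modulo lcm(855, 7) = 5985: x ≡ 804 (mod 5985).
Verify against each original: 804 mod 19 = 6, 804 mod 5 = 4, 804 mod 9 = 3, 804 mod 7 = 6.

x ≡ 804 (mod 5985).


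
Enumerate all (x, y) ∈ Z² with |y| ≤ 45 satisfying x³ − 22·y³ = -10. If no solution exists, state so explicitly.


The equation is x³ - 22y³ = -10. For fixed y, x³ = 22·y³ − 10, so a solution requires the RHS to be a perfect cube.
Strategy: iterate y from -45 to 45, compute RHS = 22·y³ − 10, and check whether it is a (positive or negative) perfect cube.
Check small values of y:
  y = 0: RHS = -10 is not a perfect cube.
  y = 1: RHS = 12 is not a perfect cube.
  y = -1: RHS = -32 is not a perfect cube.
  y = 2: RHS = 166 is not a perfect cube.
  y = -2: RHS = -186 is not a perfect cube.
  y = 3: RHS = 584 is not a perfect cube.
  y = -3: RHS = -604 is not a perfect cube.
Continuing the search up to |y| = 45 finds no solutions either.
No (x, y) in the scanned range satisfies the equation.

No integer solutions with |y| ≤ 45.


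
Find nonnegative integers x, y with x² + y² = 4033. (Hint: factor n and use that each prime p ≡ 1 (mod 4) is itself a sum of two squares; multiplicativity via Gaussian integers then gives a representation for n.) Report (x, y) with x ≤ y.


Step 1: Factor n = 4033 = 37 · 109.
Step 2: Check the mod-4 condition on each prime factor: 37 ≡ 1 (mod 4), exponent 1; 109 ≡ 1 (mod 4), exponent 1.
All primes ≡ 3 (mod 4) appear to even exponent (or don't appear), so by the two-squares theorem n IS expressible as a sum of two squares.
Step 3: Build a representation. Here n = 37 · 109 is a product of primes ≡ 1 (mod 4). Each prime p ≡ 1 (mod 4) is itself a sum of two squares; find a² by testing p − a² for a perfect square:
  37: 37 − 1² = 36 = 6² ⇒ 37 = 1² + 6².
  109: 109 − 1² = 108, 109 − 2² = 105, 109 − 3² = 100 = 10² ⇒ 109 = 3² + 10².
  Combine using the Brahmagupta–Fibonacci identity (a² + b²)(c² + d²) = (ac − bd)² + (ad + bc)² = (ac + bd)² + (ad − bc)²:
  37 · 109 = 4033: from (1² + 6²)(3² + 10²), take (1·3 − 6·10, 1·10 + 6·3) = (3 − 60, 10 + 18) = (-57, 28); dropping signs (only squares matter) gives (57, 28); check 57² + 28² = 3249 + 784 = 4033 ✓.
Step 4: Order so x ≤ y and verify: 28² + 57² = 784 + 3249 = 4033 = n. ✓

n = 4033 = 28² + 57² (one valid representation with x ≤ y).


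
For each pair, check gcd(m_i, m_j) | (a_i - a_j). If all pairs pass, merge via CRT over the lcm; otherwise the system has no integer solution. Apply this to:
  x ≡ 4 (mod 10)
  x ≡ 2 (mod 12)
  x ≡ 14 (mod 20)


Moduli 10, 12, 20 are not pairwise coprime, so CRT works modulo lcm(m_i) when all pairwise compatibility conditions hold.
Pairwise compatibility: gcd(m_i, m_j) must divide a_i - a_j for every pair.
Merge one congruence at a time:
  Start: x ≡ 4 (mod 10).
  Combine with x ≡ 2 (mod 12): gcd(10, 12) = 2; 2 - 4 = -2, which IS divisible by 2, so compatible.
    Write x = 4 + 10·t and substitute into x ≡ 2 (mod 12): 10·t ≡ 2 − 4 = -2 (mod 12).
    Divide the congruence (and modulus) by g = 2: 5·t ≡ -1 (mod 6).
    Reduce coefficients mod 6: 5·t ≡ 5 (mod 6).
    The inverse of 5 mod 6 is 5 (since 5·5 = 25 = 4·6 + 1), so t ≡ 5·5 = 25 ≡ 1 (mod 6).
    Then x = 4 + 10·1 = 14, valid modulo lcm(10, 12) = 60: x ≡ 14 (mod 60).
  Combine with x ≡ 14 (mod 20): gcd(60, 20) = 20; 14 - 14 = 0, which IS divisible by 20, so compatible.
    Write x = 14 + 60·t and substitute into x ≡ 14 (mod 20): 60·t ≡ 14 − 14 = 0 (mod 20).
    Divide the congruence (and modulus) by g = 20: 3·t ≡ 0 (mod 1).
    Modulo 1 every t works; take t = 0.
    Then x = 14 + 60·0 = 14, valid modulo lcm(60, 20) = 60: x ≡ 14 (mod 60).
Verify: 14 mod 10 = 4, 14 mod 12 = 2, 14 mod 20 = 14.

x ≡ 14 (mod 60).


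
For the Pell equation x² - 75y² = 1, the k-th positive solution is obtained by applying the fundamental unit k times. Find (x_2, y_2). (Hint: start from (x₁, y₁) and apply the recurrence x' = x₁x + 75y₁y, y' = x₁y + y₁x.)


Step 1: Find the fundamental solution (x₁, y₁) of x² - 75y² = 1.
  Expand √75 as a continued fraction. a₀ = ⌊√75⌋ = 8; iterate m_{k+1} = d_k·a_k − m_k, d_{k+1} = (75 − m_{k+1}²)/d_k, a_{k+1} = ⌊(a₀ + m_{k+1})/d_{k+1}⌋ (starting m₀ = 0, d₀ = 1), with convergents p_k = a_k·p_{k-1} + p_{k-2}, q_k = a_k·q_{k-1} + q_{k-2} (p₋₁ = 1, q₋₁ = 0):
  k = 0: a₀ = 8; p₀/q₀ = 8/1; p₀² − 75·q₀² = 64 − 75 = -11.
  k = 1: m = 8, d = 11, a = ⌊(8 + 8)/11⌋ = 1; p/q = (1·8 + 1)/(1·1 + 0) = 9/1; p² − 75·q² = 81 − 75 = 6.
  k = 2: m = 3, d = 6, a = ⌊(8 + 3)/6⌋ = 1; p/q = (1·9 + 8)/(1·1 + 1) = 17/2; p² − 75·q² = 289 − 300 = -11.
  k = 3: m = 3, d = 11, a = ⌊(8 + 3)/11⌋ = 1; p/q = (1·17 + 9)/(1·2 + 1) = 26/3; p² − 75·q² = 676 − 675 = 1.
  The first convergent with p² − 75·q² = 1 gives the fundamental solution (x₁, y₁) = (26, 3).
Step 2: Apply the recurrence (x_{n+1}, y_{n+1}) = (x₁x_n + 75y₁y_n, x₁y_n + y₁x_n) repeatedly.
  From (x_1, y_1) = (26, 3): x_2 = 26·26 + 75·3·3 = 1351; y_2 = 26·3 + 3·26 = 156.
Step 3: Verify x_2² - 75·y_2² = 1825201 - 1825200 = 1 (should be 1). ✓

(x_1, y_1) = (26, 3); (x_2, y_2) = (1351, 156).


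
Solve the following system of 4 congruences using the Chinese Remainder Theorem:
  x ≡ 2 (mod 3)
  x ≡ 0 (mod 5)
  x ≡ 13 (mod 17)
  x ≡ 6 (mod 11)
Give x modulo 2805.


Product of moduli M = 3 · 5 · 17 · 11 = 2805.
Merge one congruence at a time:
  Start: x ≡ 2 (mod 3).
  Combine with x ≡ 0 (mod 5); new modulus lcm = 15.
    Write x = 2 + 3·t and substitute into x ≡ 0 (mod 5): 3·t ≡ 0 − 2 = -2 (mod 5).
    Reduce coefficients mod 5: 3·t ≡ 3 (mod 5).
    The inverse of 3 mod 5 is 2 (since 3·2 = 6 = 1·5 + 1), so t ≡ 2·3 = 6 ≡ 1 (mod 5).
    Then x = 2 + 3·1 = 5, valid modulo lcm(3, 5) = 15: x ≡ 5 (mod 15).
  Combine with x ≡ 13 (mod 17); new modulus lcm = 255.
    Write x = 5 + 15·t and substitute into x ≡ 13 (mod 17): 15·t ≡ 13 − 5 = 8 (mod 17).
    The inverse of 15 mod 17 is 8 (since 15·8 = 120 = 7·17 + 1), so t ≡ 8·8 = 64 ≡ 13 (mod 17).
    Then x = 5 + 15·13 = 200, valid modulo lcm(15, 17) = 255: x ≡ 200 (mod 255).
  Combine with x ≡ 6 (mod 11); new modulus lcm = 2805.
    Write x = 200 + 255·t and substitute into x ≡ 6 (mod 11): 255·t ≡ 6 − 200 = -194 (mod 11).
    Reduce coefficients mod 11: 2·t ≡ 4 (mod 11).
    The inverse of 2 mod 11 is 6 (since 2·6 = 12 = 1·11 + 1), so t ≡ 6·4 = 24 ≡ 2 (mod 11).
    Then x = 200 + 255·2 = 710, valid modulo lcm(255, 11) = 2805: x ≡ 710 (mod 2805).
Verify against each original: 710 mod 3 = 2, 710 mod 5 = 0, 710 mod 17 = 13, 710 mod 11 = 6.

x ≡ 710 (mod 2805).


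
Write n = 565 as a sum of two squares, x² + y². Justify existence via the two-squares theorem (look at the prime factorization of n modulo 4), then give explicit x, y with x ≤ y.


Step 1: Factor n = 565 = 5 · 113.
Step 2: Check the mod-4 condition on each prime factor: 5 ≡ 1 (mod 4), exponent 1; 113 ≡ 1 (mod 4), exponent 1.
All primes ≡ 3 (mod 4) appear to even exponent (or don't appear), so by the two-squares theorem n IS expressible as a sum of two squares.
Step 3: Build a representation. Here n = 5 · 113 is a product of primes ≡ 1 (mod 4). Each prime p ≡ 1 (mod 4) is itself a sum of two squares; find a² by testing p − a² for a perfect square:
  5: 5 − 1² = 4 = 2² ⇒ 5 = 1² + 2².
  113: 113 − 1² = 112, 113 − 2² = 109, 113 − 3² = 104, 113 − 4² = 97, 113 − 5² = 88, 113 − 6² = 77, 113 − 7² = 64 = 8² ⇒ 113 = 7² + 8².
  Combine using the Brahmagupta–Fibonacci identity (a² + b²)(c² + d²) = (ac − bd)² + (ad + bc)² = (ac + bd)² + (ad − bc)²:
  5 · 113 = 565: from (1² + 2²)(7² + 8²), take (1·7 − 2·8, 1·8 + 2·7) = (7 − 16, 8 + 14) = (-9, 22); dropping signs (only squares matter) gives (9, 22); check 9² + 22² = 81 + 484 = 565 ✓.
Step 4: Order so x ≤ y and verify: 9² + 22² = 81 + 484 = 565 = n. ✓

n = 565 = 9² + 22² (one valid representation with x ≤ y).


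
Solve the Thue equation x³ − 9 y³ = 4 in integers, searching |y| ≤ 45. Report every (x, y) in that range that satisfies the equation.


The equation is x³ - 9y³ = 4. For fixed y, x³ = 9·y³ + 4, so a solution requires the RHS to be a perfect cube.
Strategy: iterate y from -45 to 45, compute RHS = 9·y³ + 4, and check whether it is a (positive or negative) perfect cube.
Check small values of y:
  y = 0: RHS = 4 is not a perfect cube.
  y = 1: RHS = 13 is not a perfect cube.
  y = -1: RHS = -5 is not a perfect cube.
  y = 2: RHS = 76 is not a perfect cube.
  y = -2: RHS = -68 is not a perfect cube.
  y = 3: RHS = 247 is not a perfect cube.
  y = -3: RHS = -239 is not a perfect cube.
Continuing the search up to |y| = 45 finds no solutions either.
No (x, y) in the scanned range satisfies the equation.

No integer solutions with |y| ≤ 45.


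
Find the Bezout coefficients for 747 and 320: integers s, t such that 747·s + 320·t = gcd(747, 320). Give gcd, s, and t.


Euclidean algorithm on (747, 320) — divide until remainder is 0:
  747 = 2 · 320 + 107
  320 = 2 · 107 + 106
  107 = 1 · 106 + 1
  106 = 106 · 1 + 0
gcd(747, 320) = 1.
Track Bezout coefficients alongside the remainders: start with r₀ = 747 = a·1 + b·0 (s = 1, t = 0) and r₁ = 320 = a·0 + b·1 (s = 0, t = 1); each new remainder r_{k+1} = r_{k-1} − q_k·r_k inherits s_{k+1} = s_{k-1} − q_k·s_k, t_{k+1} = t_{k-1} − q_k·t_k, so r_k = a·s_k + b·t_k at every step:
  q = 2: r = 107, s = 1 − 2·0 = 1, t = 0 − 2·1 = -2  (check: 747·1 + 320·(-2) = 107)
  q = 2: r = 106, s = 0 − 2·1 = -2, t = 1 − 2·(-2) = 5  (check: 747·(-2) + 320·5 = 106)
  q = 1: r = 1, s = 1 − 1·(-2) = 3, t = -2 − 1·5 = -7  (check: 747·3 + 320·(-7) = 1)
The row with r = 1 (the gcd) gives the Bezout coefficients s = 3, t = -7.
Result: 747 · (3) + 320 · (-7) = 1.

gcd(747, 320) = 1; s = 3, t = -7 (check: 747·3 + 320·(-7) = 1).


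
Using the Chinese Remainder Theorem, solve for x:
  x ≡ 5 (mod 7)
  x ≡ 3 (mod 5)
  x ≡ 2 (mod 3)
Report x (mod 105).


Moduli 7, 5, 3 are pairwise coprime; by CRT there is a unique solution modulo M = 7 · 5 · 3 = 105.
Solve pairwise, accumulating the modulus:
  Start with x ≡ 5 (mod 7).
  Combine with x ≡ 3 (mod 5): since gcd(7, 5) = 1, we get a unique residue mod 35.
    Write x = 5 + 7·t and substitute into x ≡ 3 (mod 5): 7·t ≡ 3 − 5 = -2 (mod 5).
    Reduce coefficients mod 5: 2·t ≡ 3 (mod 5).
    The inverse of 2 mod 5 is 3 (since 2·3 = 6 = 1·5 + 1), so t ≡ 3·3 = 9 ≡ 4 (mod 5).
    Then x = 5 + 7·4 = 33, valid modulo lcm(7, 5) = 35: x ≡ 33 (mod 35).
  Combine with x ≡ 2 (mod 3): since gcd(35, 3) = 1, we get a unique residue mod 105.
    Write x = 33 + 35·t and substitute into x ≡ 2 (mod 3): 35·t ≡ 2 − 33 = -31 (mod 3).
    Reduce coefficients mod 3: 2·t ≡ 2 (mod 3).
    The inverse of 2 mod 3 is 2 (since 2·2 = 4 = 1·3 + 1), so t ≡ 2·2 = 4 ≡ 1 (mod 3).
    Then x = 33 + 35·1 = 68, valid modulo lcm(35, 3) = 105: x ≡ 68 (mod 105).
Verify: 68 mod 7 = 5 ✓, 68 mod 5 = 3 ✓, 68 mod 3 = 2 ✓.

x ≡ 68 (mod 105).


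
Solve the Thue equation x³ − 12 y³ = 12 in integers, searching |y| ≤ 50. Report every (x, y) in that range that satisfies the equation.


The equation is x³ - 12y³ = 12. For fixed y, x³ = 12·y³ + 12, so a solution requires the RHS to be a perfect cube.
Strategy: iterate y from -50 to 50, compute RHS = 12·y³ + 12, and check whether it is a (positive or negative) perfect cube.
Check small values of y:
  y = 0: RHS = 12 is not a perfect cube.
  y = 1: RHS = 24 is not a perfect cube.
  y = -1: RHS = 0 = (0)³ ⇒ x = 0 works.
  y = 2: RHS = 108 is not a perfect cube.
  y = -2: RHS = -84 is not a perfect cube.
  y = 3: RHS = 336 is not a perfect cube.
  y = -3: RHS = -312 is not a perfect cube.
Continuing the search up to |y| = 50 finds no further solutions beyond those listed.
Collected solutions: (0, -1).

Solutions (with |y| ≤ 50): (0, -1).


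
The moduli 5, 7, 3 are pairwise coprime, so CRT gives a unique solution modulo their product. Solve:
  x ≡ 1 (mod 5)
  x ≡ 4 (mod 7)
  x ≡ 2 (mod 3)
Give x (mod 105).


Moduli 5, 7, 3 are pairwise coprime; by CRT there is a unique solution modulo M = 5 · 7 · 3 = 105.
Solve pairwise, accumulating the modulus:
  Start with x ≡ 1 (mod 5).
  Combine with x ≡ 4 (mod 7): since gcd(5, 7) = 1, we get a unique residue mod 35.
    Write x = 1 + 5·t and substitute into x ≡ 4 (mod 7): 5·t ≡ 4 − 1 = 3 (mod 7).
    The inverse of 5 mod 7 is 3 (since 5·3 = 15 = 2·7 + 1), so t ≡ 3·3 = 9 ≡ 2 (mod 7).
    Then x = 1 + 5·2 = 11, valid modulo lcm(5, 7) = 35: x ≡ 11 (mod 35).
  Combine with x ≡ 2 (mod 3): since gcd(35, 3) = 1, we get a unique residue mod 105.
    Write x = 11 + 35·t and substitute into x ≡ 2 (mod 3): 35·t ≡ 2 − 11 = -9 (mod 3).
    Reduce coefficients mod 3: 2·t ≡ 0 (mod 3).
    The inverse of 2 mod 3 is 2 (since 2·2 = 4 = 1·3 + 1), so t ≡ 2·0 = 0 ≡ 0 (mod 3).
    Then x = 11 + 35·0 = 11, valid modulo lcm(35, 3) = 105: x ≡ 11 (mod 105).
Verify: 11 mod 5 = 1 ✓, 11 mod 7 = 4 ✓, 11 mod 3 = 2 ✓.

x ≡ 11 (mod 105).


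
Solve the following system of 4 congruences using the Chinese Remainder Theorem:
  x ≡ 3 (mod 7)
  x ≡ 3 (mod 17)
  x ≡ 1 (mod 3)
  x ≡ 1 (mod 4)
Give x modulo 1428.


Product of moduli M = 7 · 17 · 3 · 4 = 1428.
Merge one congruence at a time:
  Start: x ≡ 3 (mod 7).
  Combine with x ≡ 3 (mod 17); new modulus lcm = 119.
    Write x = 3 + 7·t and substitute into x ≡ 3 (mod 17): 7·t ≡ 3 − 3 = 0 (mod 17).
    The inverse of 7 mod 17 is 5 (since 7·5 = 35 = 2·17 + 1), so t ≡ 5·0 = 0 ≡ 0 (mod 17).
    Then x = 3 + 7·0 = 3, valid modulo lcm(7, 17) = 119: x ≡ 3 (mod 119).
  Combine with x ≡ 1 (mod 3); new modulus lcm = 357.
    Write x = 3 + 119·t and substitute into x ≡ 1 (mod 3): 119·t ≡ 1 − 3 = -2 (mod 3).
    Reduce coefficients mod 3: 2·t ≡ 1 (mod 3).
    The inverse of 2 mod 3 is 2 (since 2·2 = 4 = 1·3 + 1), so t ≡ 2·1 = 2 ≡ 2 (mod 3).
    Then x = 3 + 119·2 = 241, valid modulo lcm(119, 3) = 357: x ≡ 241 (mod 357).
  Combine with x ≡ 1 (mod 4); new modulus lcm = 1428.
    Write x = 241 + 357·t and substitute into x ≡ 1 (mod 4): 357·t ≡ 1 − 241 = -240 (mod 4).
    Reduce coefficients mod 4: 1·t ≡ 0 (mod 4).
    So t ≡ 0 (mod 4).
    Then x = 241 + 357·0 = 241, valid modulo lcm(357, 4) = 1428: x ≡ 241 (mod 1428).
Verify against each original: 241 mod 7 = 3, 241 mod 17 = 3, 241 mod 3 = 1, 241 mod 4 = 1.

x ≡ 241 (mod 1428).


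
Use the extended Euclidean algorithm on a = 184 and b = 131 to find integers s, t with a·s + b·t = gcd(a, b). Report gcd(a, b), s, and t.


Euclidean algorithm on (184, 131) — divide until remainder is 0:
  184 = 1 · 131 + 53
  131 = 2 · 53 + 25
  53 = 2 · 25 + 3
  25 = 8 · 3 + 1
  3 = 3 · 1 + 0
gcd(184, 131) = 1.
Track Bezout coefficients alongside the remainders: start with r₀ = 184 = a·1 + b·0 (s = 1, t = 0) and r₁ = 131 = a·0 + b·1 (s = 0, t = 1); each new remainder r_{k+1} = r_{k-1} − q_k·r_k inherits s_{k+1} = s_{k-1} − q_k·s_k, t_{k+1} = t_{k-1} − q_k·t_k, so r_k = a·s_k + b·t_k at every step:
  q = 1: r = 53, s = 1 − 1·0 = 1, t = 0 − 1·1 = -1  (check: 184·1 + 131·(-1) = 53)
  q = 2: r = 25, s = 0 − 2·1 = -2, t = 1 − 2·(-1) = 3  (check: 184·(-2) + 131·3 = 25)
  q = 2: r = 3, s = 1 − 2·(-2) = 5, t = -1 − 2·3 = -7  (check: 184·5 + 131·(-7) = 3)
  q = 8: r = 1, s = -2 − 8·5 = -42, t = 3 − 8·(-7) = 59  (check: 184·(-42) + 131·59 = 1)
The row with r = 1 (the gcd) gives the Bezout coefficients s = -42, t = 59.
Result: 184 · (-42) + 131 · (59) = 1.

gcd(184, 131) = 1; s = -42, t = 59 (check: 184·(-42) + 131·59 = 1).


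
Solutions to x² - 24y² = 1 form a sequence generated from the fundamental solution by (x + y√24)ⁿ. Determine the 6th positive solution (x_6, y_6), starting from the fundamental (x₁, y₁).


Step 1: Find the fundamental solution (x₁, y₁) of x² - 24y² = 1.
  Expand √24 as a continued fraction. a₀ = ⌊√24⌋ = 4; iterate m_{k+1} = d_k·a_k − m_k, d_{k+1} = (24 − m_{k+1}²)/d_k, a_{k+1} = ⌊(a₀ + m_{k+1})/d_{k+1}⌋ (starting m₀ = 0, d₀ = 1), with convergents p_k = a_k·p_{k-1} + p_{k-2}, q_k = a_k·q_{k-1} + q_{k-2} (p₋₁ = 1, q₋₁ = 0):
  k = 0: a₀ = 4; p₀/q₀ = 4/1; p₀² − 24·q₀² = 16 − 24 = -8.
  k = 1: m = 4, d = 8, a = ⌊(4 + 4)/8⌋ = 1; p/q = (1·4 + 1)/(1·1 + 0) = 5/1; p² − 24·q² = 25 − 24 = 1.
  The first convergent with p² − 24·q² = 1 gives the fundamental solution (x₁, y₁) = (5, 1).
Step 2: Apply the recurrence (x_{n+1}, y_{n+1}) = (x₁x_n + 24y₁y_n, x₁y_n + y₁x_n) repeatedly.
  From (x_1, y_1) = (5, 1): x_2 = 5·5 + 24·1·1 = 49; y_2 = 5·1 + 1·5 = 10.
  From (x_2, y_2) = (49, 10): x_3 = 5·49 + 24·1·10 = 485; y_3 = 5·10 + 1·49 = 99.
  From (x_3, y_3) = (485, 99): x_4 = 5·485 + 24·1·99 = 4801; y_4 = 5·99 + 1·485 = 980.
  From (x_4, y_4) = (4801, 980): x_5 = 5·4801 + 24·1·980 = 47525; y_5 = 5·980 + 1·4801 = 9701.
  From (x_5, y_5) = (47525, 9701): x_6 = 5·47525 + 24·1·9701 = 470449; y_6 = 5·9701 + 1·47525 = 96030.
Step 3: Verify x_6² - 24·y_6² = 221322261601 - 221322261600 = 1 (should be 1). ✓

(x_1, y_1) = (5, 1); (x_6, y_6) = (470449, 96030).


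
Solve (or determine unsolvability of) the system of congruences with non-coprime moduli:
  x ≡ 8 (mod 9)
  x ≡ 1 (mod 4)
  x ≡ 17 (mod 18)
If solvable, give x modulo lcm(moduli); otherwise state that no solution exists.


Moduli 9, 4, 18 are not pairwise coprime, so CRT works modulo lcm(m_i) when all pairwise compatibility conditions hold.
Pairwise compatibility: gcd(m_i, m_j) must divide a_i - a_j for every pair.
Merge one congruence at a time:
  Start: x ≡ 8 (mod 9).
  Combine with x ≡ 1 (mod 4): gcd(9, 4) = 1; 1 - 8 = -7, which IS divisible by 1, so compatible.
    Write x = 8 + 9·t and substitute into x ≡ 1 (mod 4): 9·t ≡ 1 − 8 = -7 (mod 4).
    Reduce coefficients mod 4: 1·t ≡ 1 (mod 4).
    So t ≡ 1 (mod 4).
    Then x = 8 + 9·1 = 17, valid modulo lcm(9, 4) = 36: x ≡ 17 (mod 36).
  Combine with x ≡ 17 (mod 18): gcd(36, 18) = 18; 17 - 17 = 0, which IS divisible by 18, so compatible.
    Write x = 17 + 36·t and substitute into x ≡ 17 (mod 18): 36·t ≡ 17 − 17 = 0 (mod 18).
    Divide the congruence (and modulus) by g = 18: 2·t ≡ 0 (mod 1).
    Modulo 1 every t works; take t = 0.
    Then x = 17 + 36·0 = 17, valid modulo lcm(36, 18) = 36: x ≡ 17 (mod 36).
Verify: 17 mod 9 = 8, 17 mod 4 = 1, 17 mod 18 = 17.

x ≡ 17 (mod 36).


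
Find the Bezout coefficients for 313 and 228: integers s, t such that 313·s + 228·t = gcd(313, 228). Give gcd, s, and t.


Euclidean algorithm on (313, 228) — divide until remainder is 0:
  313 = 1 · 228 + 85
  228 = 2 · 85 + 58
  85 = 1 · 58 + 27
  58 = 2 · 27 + 4
  27 = 6 · 4 + 3
  4 = 1 · 3 + 1
  3 = 3 · 1 + 0
gcd(313, 228) = 1.
Track Bezout coefficients alongside the remainders: start with r₀ = 313 = a·1 + b·0 (s = 1, t = 0) and r₁ = 228 = a·0 + b·1 (s = 0, t = 1); each new remainder r_{k+1} = r_{k-1} − q_k·r_k inherits s_{k+1} = s_{k-1} − q_k·s_k, t_{k+1} = t_{k-1} − q_k·t_k, so r_k = a·s_k + b·t_k at every step:
  q = 1: r = 85, s = 1 − 1·0 = 1, t = 0 − 1·1 = -1  (check: 313·1 + 228·(-1) = 85)
  q = 2: r = 58, s = 0 − 2·1 = -2, t = 1 − 2·(-1) = 3  (check: 313·(-2) + 228·3 = 58)
  q = 1: r = 27, s = 1 − 1·(-2) = 3, t = -1 − 1·3 = -4  (check: 313·3 + 228·(-4) = 27)
  q = 2: r = 4, s = -2 − 2·3 = -8, t = 3 − 2·(-4) = 11  (check: 313·(-8) + 228·11 = 4)
  q = 6: r = 3, s = 3 − 6·(-8) = 51, t = -4 − 6·11 = -70  (check: 313·51 + 228·(-70) = 3)
  q = 1: r = 1, s = -8 − 1·51 = -59, t = 11 − 1·(-70) = 81  (check: 313·(-59) + 228·81 = 1)
The row with r = 1 (the gcd) gives the Bezout coefficients s = -59, t = 81.
Result: 313 · (-59) + 228 · (81) = 1.

gcd(313, 228) = 1; s = -59, t = 81 (check: 313·(-59) + 228·81 = 1).
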